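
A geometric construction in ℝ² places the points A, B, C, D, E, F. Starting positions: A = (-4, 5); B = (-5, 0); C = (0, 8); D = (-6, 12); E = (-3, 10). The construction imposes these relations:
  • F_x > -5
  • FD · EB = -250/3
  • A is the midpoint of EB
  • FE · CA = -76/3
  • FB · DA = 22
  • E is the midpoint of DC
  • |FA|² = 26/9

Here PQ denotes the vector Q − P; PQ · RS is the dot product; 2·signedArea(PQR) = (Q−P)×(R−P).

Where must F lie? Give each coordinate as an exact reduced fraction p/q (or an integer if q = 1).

F = (-13/3, 10/3)

1. F_x = -13/3  [FD · EB = -250/3 ∩ FE · CA = -76/3]
2. F_y = 10/3  [FD · EB = -250/3 ∩ FE · CA = -76/3]
   → F = (-13/3, 10/3)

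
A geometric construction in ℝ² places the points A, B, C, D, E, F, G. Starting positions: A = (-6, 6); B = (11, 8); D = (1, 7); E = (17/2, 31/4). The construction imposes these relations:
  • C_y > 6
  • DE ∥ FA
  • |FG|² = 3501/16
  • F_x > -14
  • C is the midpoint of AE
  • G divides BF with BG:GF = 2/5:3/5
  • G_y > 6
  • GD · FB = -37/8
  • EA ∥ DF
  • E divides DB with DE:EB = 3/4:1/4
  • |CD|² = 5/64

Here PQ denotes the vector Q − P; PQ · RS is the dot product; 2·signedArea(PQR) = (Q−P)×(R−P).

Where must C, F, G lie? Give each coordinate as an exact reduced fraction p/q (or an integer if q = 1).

C = (5/4, 55/8)
F = (-27/2, 21/4)
G = (6/5, 69/10)

1. C_x = 5/4  [C is the midpoint of AE]
2. C_y = 55/8  [C is the midpoint of AE]
   → C = (5/4, 55/8)
3. F_x = -27/2  [DE ∥ FA ∩ EA ∥ DF]
4. F_y = 21/4  [DE ∥ FA ∩ EA ∥ DF]
   → F = (-27/2, 21/4)
5. G_x = 6/5  [G divides BF with BG:GF = 2/5:3/5]
6. G_y = 69/10  [G divides BF with BG:GF = 2/5:3/5]
   → G = (6/5, 69/10)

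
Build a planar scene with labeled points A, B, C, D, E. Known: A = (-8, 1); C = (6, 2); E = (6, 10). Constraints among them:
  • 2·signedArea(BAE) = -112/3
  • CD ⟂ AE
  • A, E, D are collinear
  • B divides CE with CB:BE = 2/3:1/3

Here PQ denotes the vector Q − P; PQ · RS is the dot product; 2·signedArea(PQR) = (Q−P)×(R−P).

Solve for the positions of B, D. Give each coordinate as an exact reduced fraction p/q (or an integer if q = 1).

1. B_x = 6  [B divides CE with CB:BE = 2/3:1/3]
2. B_y = 22/3  [B divides CE with CB:BE = 2/3:1/3]
   → B = (6, 22/3)
3. D_x = 654/277  [A, E, D are collinear ∩ CD ⟂ AE]
4. D_y = 2122/277  [A, E, D are collinear ∩ CD ⟂ AE]
   → D = (654/277, 2122/277)

B = (6, 22/3)
D = (654/277, 2122/277)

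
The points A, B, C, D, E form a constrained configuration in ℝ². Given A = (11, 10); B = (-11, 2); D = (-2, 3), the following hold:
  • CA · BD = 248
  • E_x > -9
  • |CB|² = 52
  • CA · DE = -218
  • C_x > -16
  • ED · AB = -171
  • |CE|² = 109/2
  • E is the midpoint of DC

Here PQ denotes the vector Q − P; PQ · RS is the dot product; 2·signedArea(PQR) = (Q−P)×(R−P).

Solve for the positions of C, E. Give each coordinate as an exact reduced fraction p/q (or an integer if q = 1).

1. C_x = -15  [line -9·x + -1·y + -139 = 0 ∩ |CB|² = 52]
2. C_y = -4  [line -9·x + -1·y + -139 = 0 ∩ |CB|² = 52]
   → C = (-15, -4)
3. E_x = -17/2  [E is the midpoint of DC]
4. E_y = -1/2  [E is the midpoint of DC]
   → E = (-17/2, -1/2)

C = (-15, -4)
E = (-17/2, -1/2)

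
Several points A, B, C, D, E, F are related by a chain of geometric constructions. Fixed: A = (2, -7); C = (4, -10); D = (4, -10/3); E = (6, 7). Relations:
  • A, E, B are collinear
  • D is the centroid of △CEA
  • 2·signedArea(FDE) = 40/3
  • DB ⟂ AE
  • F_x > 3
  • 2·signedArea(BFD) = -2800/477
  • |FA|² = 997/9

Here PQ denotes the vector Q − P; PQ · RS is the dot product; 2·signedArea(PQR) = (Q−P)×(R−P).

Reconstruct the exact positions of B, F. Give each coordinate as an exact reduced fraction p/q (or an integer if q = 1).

1. B_x = 496/159  [A, E, B are collinear ∩ DB ⟂ AE]
2. B_y = -490/159  [A, E, B are collinear ∩ DB ⟂ AE]
   → B = (496/159, -490/159)
3. F_x = 4  [2·signedArea(FDE) = 40/3 ∩ 2·signedArea(BFD) = -2800/477]
4. F_y = 10/3  [2·signedArea(FDE) = 40/3 ∩ 2·signedArea(BFD) = -2800/477]
   → F = (4, 10/3)

B = (496/159, -490/159)
F = (4, 10/3)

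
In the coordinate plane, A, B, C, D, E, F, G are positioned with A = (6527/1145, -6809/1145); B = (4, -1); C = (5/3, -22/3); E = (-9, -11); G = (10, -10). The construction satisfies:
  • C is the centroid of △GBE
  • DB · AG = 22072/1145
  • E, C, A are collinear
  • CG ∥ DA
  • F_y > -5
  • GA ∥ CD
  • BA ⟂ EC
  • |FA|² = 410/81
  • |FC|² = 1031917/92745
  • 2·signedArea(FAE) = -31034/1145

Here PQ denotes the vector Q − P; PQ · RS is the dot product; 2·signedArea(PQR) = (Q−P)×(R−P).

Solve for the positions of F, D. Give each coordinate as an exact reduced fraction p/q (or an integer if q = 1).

D = (-9044/3435, -11267/3435)
F = (39046/10305, -49052/10305)

1. F_x = 39046/10305  [line 5786/1145·x + -16832/1145·y + -102044/1145 = 0 ∩ |FC|² = 1031917/92745]
2. F_y = -49052/10305  [line 5786/1145·x + -16832/1145·y + -102044/1145 = 0 ∩ |FC|² = 1031917/92745]
   → F = (39046/10305, -49052/10305)
3. D_x = -9044/3435  [CG ∥ DA ∩ GA ∥ CD]
4. D_y = -11267/3435  [CG ∥ DA ∩ GA ∥ CD]
   → D = (-9044/3435, -11267/3435)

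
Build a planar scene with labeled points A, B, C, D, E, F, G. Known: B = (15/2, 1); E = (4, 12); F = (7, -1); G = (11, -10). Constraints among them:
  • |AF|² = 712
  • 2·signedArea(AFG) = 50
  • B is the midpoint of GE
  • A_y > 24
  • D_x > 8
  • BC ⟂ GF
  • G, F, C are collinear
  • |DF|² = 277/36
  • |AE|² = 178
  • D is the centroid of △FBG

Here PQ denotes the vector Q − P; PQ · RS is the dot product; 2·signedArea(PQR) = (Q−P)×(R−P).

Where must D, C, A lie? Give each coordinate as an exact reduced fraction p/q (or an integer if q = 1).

1. D_x = 17/2  [D is the centroid of △FBG]
2. D_y = -10/3  [D is the centroid of △FBG]
   → D = (17/2, -10/3)
3. C_x = 615/97  [G, F, C are collinear ∩ BC ⟂ GF]
4. C_y = 47/97  [G, F, C are collinear ∩ BC ⟂ GF]
   → C = (615/97, 47/97)
5. A_x = 1  [line 9·x + 4·y + -109 = 0 ∩ |AE|² = 178]
6. A_y = 25  [line 9·x + 4·y + -109 = 0 ∩ |AE|² = 178]
   → A = (1, 25)

A = (1, 25)
C = (615/97, 47/97)
D = (17/2, -10/3)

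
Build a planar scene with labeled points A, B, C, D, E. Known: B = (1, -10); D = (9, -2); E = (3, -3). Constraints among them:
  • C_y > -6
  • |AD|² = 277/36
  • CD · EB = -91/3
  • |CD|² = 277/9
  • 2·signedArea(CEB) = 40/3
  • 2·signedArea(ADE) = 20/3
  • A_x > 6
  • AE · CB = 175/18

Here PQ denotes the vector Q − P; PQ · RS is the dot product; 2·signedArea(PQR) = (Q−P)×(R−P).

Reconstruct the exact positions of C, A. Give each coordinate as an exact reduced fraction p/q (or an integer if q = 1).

1. C_x = 13/3  [2·signedArea(CEB) = 40/3 ∩ CD · EB = -91/3]
2. C_y = -5  [2·signedArea(CEB) = 40/3 ∩ CD · EB = -91/3]
   → C = (13/3, -5)
3. A_x = 20/3  [2·signedArea(ADE) = 20/3 ∩ AE · CB = 175/18]
4. A_y = -7/2  [2·signedArea(ADE) = 20/3 ∩ AE · CB = 175/18]
   → A = (20/3, -7/2)

A = (20/3, -7/2)
C = (13/3, -5)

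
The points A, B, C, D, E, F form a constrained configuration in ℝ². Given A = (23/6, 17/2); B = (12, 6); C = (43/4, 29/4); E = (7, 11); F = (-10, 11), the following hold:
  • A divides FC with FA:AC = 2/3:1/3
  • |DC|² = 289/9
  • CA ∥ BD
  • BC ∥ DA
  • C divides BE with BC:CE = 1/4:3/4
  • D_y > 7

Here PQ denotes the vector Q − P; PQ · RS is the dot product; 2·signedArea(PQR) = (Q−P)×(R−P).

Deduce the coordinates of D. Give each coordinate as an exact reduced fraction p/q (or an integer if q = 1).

1. D_x = 61/12  [BC ∥ DA ∩ CA ∥ BD]
2. D_y = 29/4  [BC ∥ DA ∩ CA ∥ BD]
   → D = (61/12, 29/4)

D = (61/12, 29/4)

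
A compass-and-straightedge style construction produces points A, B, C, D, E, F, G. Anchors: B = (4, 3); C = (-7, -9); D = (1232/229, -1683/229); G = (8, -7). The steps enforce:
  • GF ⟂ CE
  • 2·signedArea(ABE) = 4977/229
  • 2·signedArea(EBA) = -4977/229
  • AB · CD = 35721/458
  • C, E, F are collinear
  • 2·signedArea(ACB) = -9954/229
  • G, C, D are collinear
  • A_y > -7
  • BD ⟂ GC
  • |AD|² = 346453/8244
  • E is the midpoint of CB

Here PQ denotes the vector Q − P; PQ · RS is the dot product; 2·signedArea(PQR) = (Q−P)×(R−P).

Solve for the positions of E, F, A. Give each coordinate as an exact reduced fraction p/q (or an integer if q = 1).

1. E_x = -3/2  [E is the midpoint of CB]
2. E_y = -3  [E is the midpoint of CB]
   → E = (-3/2, -3)
3. F_x = 224/265  [C, E, F are collinear ∩ GF ⟂ CE]
4. F_y = -117/265  [C, E, F are collinear ∩ GF ⟂ CE]
   → F = (224/265, -117/265)
5. A_x = -1429/1374  [AB · CD = 35721/458 ∩ 2·signedArea(EBA) = -4977/229]
6. A_y = -1477/229  [AB · CD = 35721/458 ∩ 2·signedArea(EBA) = -4977/229]
   → A = (-1429/1374, -1477/229)

A = (-1429/1374, -1477/229)
E = (-3/2, -3)
F = (224/265, -117/265)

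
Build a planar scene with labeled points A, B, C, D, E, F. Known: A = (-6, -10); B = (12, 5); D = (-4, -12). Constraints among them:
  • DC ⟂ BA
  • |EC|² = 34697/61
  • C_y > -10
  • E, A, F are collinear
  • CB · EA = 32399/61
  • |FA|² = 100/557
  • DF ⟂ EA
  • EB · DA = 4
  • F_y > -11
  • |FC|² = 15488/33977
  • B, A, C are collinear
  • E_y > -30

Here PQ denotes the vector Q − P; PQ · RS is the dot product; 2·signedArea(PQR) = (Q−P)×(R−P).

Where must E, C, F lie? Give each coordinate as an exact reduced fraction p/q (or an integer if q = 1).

1. C_x = -354/61  [B, A, C are collinear ∩ DC ⟂ BA]
2. C_y = -600/61  [B, A, C are collinear ∩ DC ⟂ BA]
   → C = (-354/61, -600/61)
3. E_x = -20  [EB · DA = 4 ∩ CB · EA = 32399/61]
4. E_y = -29  [EB · DA = 4 ∩ CB · EA = 32399/61]
   → E = (-20, -29)
5. F_x = -3482/557  [E, A, F are collinear ∩ DF ⟂ EA]
6. F_y = -5760/557  [E, A, F are collinear ∩ DF ⟂ EA]
   → F = (-3482/557, -5760/557)

C = (-354/61, -600/61)
E = (-20, -29)
F = (-3482/557, -5760/557)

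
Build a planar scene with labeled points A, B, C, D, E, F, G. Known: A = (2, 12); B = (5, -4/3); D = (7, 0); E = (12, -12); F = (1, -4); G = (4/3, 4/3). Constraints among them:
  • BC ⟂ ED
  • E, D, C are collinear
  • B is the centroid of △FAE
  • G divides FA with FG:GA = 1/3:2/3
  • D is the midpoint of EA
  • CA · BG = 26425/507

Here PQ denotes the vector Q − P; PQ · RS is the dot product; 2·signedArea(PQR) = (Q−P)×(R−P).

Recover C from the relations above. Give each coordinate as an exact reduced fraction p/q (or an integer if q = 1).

C = (1213/169, -72/169)

1. C_x = 1213/169  [E, D, C are collinear ∩ BC ⟂ ED]
2. C_y = -72/169  [E, D, C are collinear ∩ BC ⟂ ED]
   → C = (1213/169, -72/169)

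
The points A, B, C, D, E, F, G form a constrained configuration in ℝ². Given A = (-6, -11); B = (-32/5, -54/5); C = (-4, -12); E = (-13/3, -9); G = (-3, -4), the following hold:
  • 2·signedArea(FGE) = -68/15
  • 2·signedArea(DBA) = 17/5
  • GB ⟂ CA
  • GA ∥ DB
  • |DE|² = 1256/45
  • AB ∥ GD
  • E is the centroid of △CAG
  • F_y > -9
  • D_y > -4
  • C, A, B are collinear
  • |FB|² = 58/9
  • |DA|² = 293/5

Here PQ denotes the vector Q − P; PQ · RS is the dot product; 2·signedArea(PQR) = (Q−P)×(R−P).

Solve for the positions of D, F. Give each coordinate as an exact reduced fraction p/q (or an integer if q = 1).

D = (-17/5, -19/5)
F = (-77/15, -43/5)

1. D_x = -17/5  [GA ∥ DB ∩ AB ∥ GD]
2. D_y = -19/5  [GA ∥ DB ∩ AB ∥ GD]
   → D = (-17/5, -19/5)
3. F_x = -77/15  [line 5·x + -4/3·y + 71/5 = 0 ∩ |FB|² = 58/9]
4. F_y = -43/5  [line 5·x + -4/3·y + 71/5 = 0 ∩ |FB|² = 58/9]
   → F = (-77/15, -43/5)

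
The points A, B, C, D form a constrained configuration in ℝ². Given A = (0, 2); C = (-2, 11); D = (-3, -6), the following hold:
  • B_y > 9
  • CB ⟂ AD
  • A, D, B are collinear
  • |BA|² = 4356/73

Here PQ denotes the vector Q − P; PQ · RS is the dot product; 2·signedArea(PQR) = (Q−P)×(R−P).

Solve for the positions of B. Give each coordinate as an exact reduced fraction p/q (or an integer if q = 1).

B = (198/73, 674/73)

1. B_x = 198/73  [A, D, B are collinear ∩ CB ⟂ AD]
2. B_y = 674/73  [A, D, B are collinear ∩ CB ⟂ AD]
   → B = (198/73, 674/73)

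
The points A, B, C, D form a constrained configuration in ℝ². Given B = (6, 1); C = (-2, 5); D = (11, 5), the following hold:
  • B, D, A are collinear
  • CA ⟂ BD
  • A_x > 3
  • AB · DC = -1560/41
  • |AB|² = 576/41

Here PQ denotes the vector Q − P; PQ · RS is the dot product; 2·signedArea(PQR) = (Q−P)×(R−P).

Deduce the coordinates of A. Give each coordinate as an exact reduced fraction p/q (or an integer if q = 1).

A = (126/41, -55/41)

1. A_x = 126/41  [B, D, A are collinear ∩ CA ⟂ BD]
2. A_y = -55/41  [B, D, A are collinear ∩ CA ⟂ BD]
   → A = (126/41, -55/41)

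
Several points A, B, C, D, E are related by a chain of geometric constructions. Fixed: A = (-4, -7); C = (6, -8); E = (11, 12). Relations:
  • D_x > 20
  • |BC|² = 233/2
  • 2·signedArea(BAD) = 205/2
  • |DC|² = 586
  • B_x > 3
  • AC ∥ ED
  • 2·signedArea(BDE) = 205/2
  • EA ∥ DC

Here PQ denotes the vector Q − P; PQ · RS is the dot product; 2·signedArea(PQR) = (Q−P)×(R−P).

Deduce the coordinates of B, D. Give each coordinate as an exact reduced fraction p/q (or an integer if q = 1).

1. D_x = 21  [EA ∥ DC ∩ AC ∥ ED]
2. D_y = 11  [EA ∥ DC ∩ AC ∥ ED]
   → D = (21, 11)
3. B_x = 7/2  [2·signedArea(BDE) = 205/2 ∩ 2·signedArea(BAD) = 205/2]
4. B_y = 5/2  [2·signedArea(BDE) = 205/2 ∩ 2·signedArea(BAD) = 205/2]
   → B = (7/2, 5/2)

B = (7/2, 5/2)
D = (21, 11)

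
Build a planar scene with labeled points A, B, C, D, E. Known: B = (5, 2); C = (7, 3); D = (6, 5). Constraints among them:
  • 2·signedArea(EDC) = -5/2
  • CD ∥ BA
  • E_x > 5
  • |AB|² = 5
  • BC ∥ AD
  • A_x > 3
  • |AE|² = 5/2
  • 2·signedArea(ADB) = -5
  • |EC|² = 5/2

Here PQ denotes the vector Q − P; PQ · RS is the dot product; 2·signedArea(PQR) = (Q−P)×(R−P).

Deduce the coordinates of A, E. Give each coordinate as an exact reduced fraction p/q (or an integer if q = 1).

1. A_x = 4  [BC ∥ AD ∩ CD ∥ BA]
2. A_y = 4  [BC ∥ AD ∩ CD ∥ BA]
   → A = (4, 4)
3. E_x = 11/2  [line 2·x + 1·y + -29/2 = 0 ∩ |AE|² = 5/2]
4. E_y = 7/2  [line 2·x + 1·y + -29/2 = 0 ∩ |AE|² = 5/2]
   → E = (11/2, 7/2)

A = (4, 4)
E = (11/2, 7/2)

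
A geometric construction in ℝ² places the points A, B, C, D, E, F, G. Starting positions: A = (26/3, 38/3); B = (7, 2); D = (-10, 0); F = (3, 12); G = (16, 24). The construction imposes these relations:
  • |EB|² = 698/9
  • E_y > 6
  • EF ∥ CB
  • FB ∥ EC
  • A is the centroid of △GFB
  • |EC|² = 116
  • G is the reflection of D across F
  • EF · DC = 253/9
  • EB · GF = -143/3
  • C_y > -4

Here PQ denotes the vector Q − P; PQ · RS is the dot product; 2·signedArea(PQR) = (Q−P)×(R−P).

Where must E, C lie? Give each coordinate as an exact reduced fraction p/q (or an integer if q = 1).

C = (10/3, -11/3)
E = (-2/3, 19/3)

1. E_x = -2/3  [line 13·x + 12·y + -202/3 = 0 ∩ |EB|² = 698/9]
2. E_y = 19/3  [line 13·x + 12·y + -202/3 = 0 ∩ |EB|² = 698/9]
   → E = (-2/3, 19/3)
3. C_x = 10/3  [EF ∥ CB ∩ FB ∥ EC]
4. C_y = -11/3  [EF ∥ CB ∩ FB ∥ EC]
   → C = (10/3, -11/3)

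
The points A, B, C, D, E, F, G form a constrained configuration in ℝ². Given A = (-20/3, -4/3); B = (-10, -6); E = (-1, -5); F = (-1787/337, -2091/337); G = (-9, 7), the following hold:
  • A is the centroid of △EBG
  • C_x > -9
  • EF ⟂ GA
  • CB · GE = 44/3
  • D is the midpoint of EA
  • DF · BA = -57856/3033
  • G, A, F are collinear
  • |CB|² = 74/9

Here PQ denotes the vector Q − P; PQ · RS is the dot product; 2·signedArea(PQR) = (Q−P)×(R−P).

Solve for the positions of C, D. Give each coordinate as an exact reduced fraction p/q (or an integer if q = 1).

1. C_x = -25/3  [line -8·x + 12·y + -68/3 = 0 ∩ |CB|² = 74/9]
2. C_y = -11/3  [line -8·x + 12·y + -68/3 = 0 ∩ |CB|² = 74/9]
   → C = (-25/3, -11/3)
3. D_x = -23/6  [D is the midpoint of EA]
4. D_y = -19/6  [D is the midpoint of EA]
   → D = (-23/6, -19/6)

C = (-25/3, -11/3)
D = (-23/6, -19/6)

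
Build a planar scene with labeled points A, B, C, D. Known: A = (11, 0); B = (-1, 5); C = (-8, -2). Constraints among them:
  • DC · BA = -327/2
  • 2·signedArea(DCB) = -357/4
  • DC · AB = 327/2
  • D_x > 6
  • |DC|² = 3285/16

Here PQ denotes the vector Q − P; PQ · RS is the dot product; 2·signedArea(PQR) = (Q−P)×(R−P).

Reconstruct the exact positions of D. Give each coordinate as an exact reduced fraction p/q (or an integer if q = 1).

1. D_x = 25/4  [DC · AB = 327/2 ∩ 2·signedArea(DCB) = -357/4]
2. D_y = -1/2  [DC · AB = 327/2 ∩ 2·signedArea(DCB) = -357/4]
   → D = (25/4, -1/2)

D = (25/4, -1/2)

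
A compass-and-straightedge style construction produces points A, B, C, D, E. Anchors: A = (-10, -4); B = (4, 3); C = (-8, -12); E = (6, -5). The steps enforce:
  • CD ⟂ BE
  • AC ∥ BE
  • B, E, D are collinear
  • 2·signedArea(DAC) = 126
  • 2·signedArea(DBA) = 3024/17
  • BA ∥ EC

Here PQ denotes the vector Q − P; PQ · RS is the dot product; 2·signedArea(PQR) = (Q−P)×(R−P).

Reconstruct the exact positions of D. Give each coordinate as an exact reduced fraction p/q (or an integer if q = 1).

D = (116/17, -141/17)

1. D_x = 116/17  [B, E, D are collinear ∩ CD ⟂ BE]
2. D_y = -141/17  [B, E, D are collinear ∩ CD ⟂ BE]
   → D = (116/17, -141/17)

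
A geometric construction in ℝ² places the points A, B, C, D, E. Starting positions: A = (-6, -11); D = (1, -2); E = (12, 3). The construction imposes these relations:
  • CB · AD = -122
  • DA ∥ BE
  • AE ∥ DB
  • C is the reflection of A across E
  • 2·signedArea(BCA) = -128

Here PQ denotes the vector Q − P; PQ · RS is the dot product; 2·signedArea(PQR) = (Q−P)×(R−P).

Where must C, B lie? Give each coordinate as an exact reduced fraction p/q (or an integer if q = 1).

B = (19, 12)
C = (30, 17)

1. C_x = 30  [C is the reflection of A across E]
2. C_y = 17  [C is the reflection of A across E]
   → C = (30, 17)
3. B_x = 19  [DA ∥ BE ∩ AE ∥ DB]
4. B_y = 12  [DA ∥ BE ∩ AE ∥ DB]
   → B = (19, 12)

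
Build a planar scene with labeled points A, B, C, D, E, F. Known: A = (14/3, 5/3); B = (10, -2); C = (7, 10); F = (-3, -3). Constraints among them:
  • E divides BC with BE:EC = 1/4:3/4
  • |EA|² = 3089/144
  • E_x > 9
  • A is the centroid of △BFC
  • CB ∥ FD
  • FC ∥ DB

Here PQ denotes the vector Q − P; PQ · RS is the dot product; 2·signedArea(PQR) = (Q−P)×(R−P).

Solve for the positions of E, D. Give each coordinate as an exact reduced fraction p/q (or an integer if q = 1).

1. E_x = 37/4  [E divides BC with BE:EC = 1/4:3/4]
2. E_y = 1  [E divides BC with BE:EC = 1/4:3/4]
   → E = (37/4, 1)
3. D_x = 0  [FC ∥ DB ∩ CB ∥ FD]
4. D_y = -15  [FC ∥ DB ∩ CB ∥ FD]
   → D = (0, -15)

D = (0, -15)
E = (37/4, 1)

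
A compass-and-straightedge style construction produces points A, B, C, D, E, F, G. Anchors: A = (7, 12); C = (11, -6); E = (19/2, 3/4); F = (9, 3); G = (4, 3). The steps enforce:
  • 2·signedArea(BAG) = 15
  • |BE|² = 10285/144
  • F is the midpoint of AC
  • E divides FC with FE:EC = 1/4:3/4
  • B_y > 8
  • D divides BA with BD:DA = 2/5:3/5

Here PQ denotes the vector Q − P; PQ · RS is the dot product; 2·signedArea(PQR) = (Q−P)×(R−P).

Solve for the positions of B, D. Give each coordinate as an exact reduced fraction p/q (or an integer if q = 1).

1. B_x = 23/3  [line 9·x + -3·y + -42 = 0 ∩ |BE|² = 10285/144]
2. B_y = 9  [line 9·x + -3·y + -42 = 0 ∩ |BE|² = 10285/144]
   → B = (23/3, 9)
3. D_x = 37/5  [D divides BA with BD:DA = 2/5:3/5]
4. D_y = 51/5  [D divides BA with BD:DA = 2/5:3/5]
   → D = (37/5, 51/5)

B = (23/3, 9)
D = (37/5, 51/5)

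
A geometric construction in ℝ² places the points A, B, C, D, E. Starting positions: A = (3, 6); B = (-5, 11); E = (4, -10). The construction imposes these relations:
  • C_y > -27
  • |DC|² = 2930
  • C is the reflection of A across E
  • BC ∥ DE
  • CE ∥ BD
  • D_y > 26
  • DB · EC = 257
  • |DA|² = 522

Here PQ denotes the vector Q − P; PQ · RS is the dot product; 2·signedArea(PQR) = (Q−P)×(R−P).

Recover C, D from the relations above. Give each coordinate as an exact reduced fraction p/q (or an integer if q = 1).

C = (5, -26)
D = (-6, 27)

1. C_x = 5  [C is the reflection of A across E]
2. C_y = -26  [C is the reflection of A across E]
   → C = (5, -26)
3. D_x = -6  [BC ∥ DE ∩ CE ∥ BD]
4. D_y = 27  [BC ∥ DE ∩ CE ∥ BD]
   → D = (-6, 27)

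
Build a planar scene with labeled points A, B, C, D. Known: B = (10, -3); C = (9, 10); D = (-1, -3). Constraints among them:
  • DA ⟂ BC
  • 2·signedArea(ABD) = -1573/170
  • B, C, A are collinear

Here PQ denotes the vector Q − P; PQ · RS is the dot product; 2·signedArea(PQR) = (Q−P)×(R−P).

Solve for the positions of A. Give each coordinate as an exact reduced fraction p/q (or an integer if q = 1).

1. A_x = 1689/170  [B, C, A are collinear ∩ DA ⟂ BC]
2. A_y = -367/170  [B, C, A are collinear ∩ DA ⟂ BC]
   → A = (1689/170, -367/170)

A = (1689/170, -367/170)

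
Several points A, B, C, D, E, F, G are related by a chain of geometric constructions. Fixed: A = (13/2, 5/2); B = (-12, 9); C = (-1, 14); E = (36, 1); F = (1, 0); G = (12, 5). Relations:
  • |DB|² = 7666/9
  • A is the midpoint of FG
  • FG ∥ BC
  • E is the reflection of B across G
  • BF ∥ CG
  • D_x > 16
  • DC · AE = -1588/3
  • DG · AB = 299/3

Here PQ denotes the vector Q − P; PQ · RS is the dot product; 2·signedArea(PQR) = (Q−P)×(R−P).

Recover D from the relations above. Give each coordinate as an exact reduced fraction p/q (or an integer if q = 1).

1. D_x = 49/3  [DG · AB = 299/3 ∩ DC · AE = -1588/3]
2. D_y = 2  [DG · AB = 299/3 ∩ DC · AE = -1588/3]
   → D = (49/3, 2)

D = (49/3, 2)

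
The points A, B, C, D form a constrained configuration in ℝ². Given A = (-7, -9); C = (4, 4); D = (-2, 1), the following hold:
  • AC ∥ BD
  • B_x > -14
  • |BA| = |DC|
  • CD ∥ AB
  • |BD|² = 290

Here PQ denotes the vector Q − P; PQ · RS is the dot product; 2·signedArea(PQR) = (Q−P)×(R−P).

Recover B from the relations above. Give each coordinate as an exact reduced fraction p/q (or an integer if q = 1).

1. B_x = -13  [AC ∥ BD ∩ CD ∥ AB]
2. B_y = -12  [AC ∥ BD ∩ CD ∥ AB]
   → B = (-13, -12)

B = (-13, -12)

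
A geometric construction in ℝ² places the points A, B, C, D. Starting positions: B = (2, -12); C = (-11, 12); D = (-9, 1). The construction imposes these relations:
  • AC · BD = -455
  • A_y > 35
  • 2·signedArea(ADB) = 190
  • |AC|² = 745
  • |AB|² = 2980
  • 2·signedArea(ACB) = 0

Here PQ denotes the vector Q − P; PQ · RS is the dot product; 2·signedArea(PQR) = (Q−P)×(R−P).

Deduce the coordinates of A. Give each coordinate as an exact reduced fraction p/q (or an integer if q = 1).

A = (-24, 36)

1. A_x = -24  [2·signedArea(ACB) = 0 ∩ 2·signedArea(ADB) = 190]
2. A_y = 36  [2·signedArea(ACB) = 0 ∩ 2·signedArea(ADB) = 190]
   → A = (-24, 36)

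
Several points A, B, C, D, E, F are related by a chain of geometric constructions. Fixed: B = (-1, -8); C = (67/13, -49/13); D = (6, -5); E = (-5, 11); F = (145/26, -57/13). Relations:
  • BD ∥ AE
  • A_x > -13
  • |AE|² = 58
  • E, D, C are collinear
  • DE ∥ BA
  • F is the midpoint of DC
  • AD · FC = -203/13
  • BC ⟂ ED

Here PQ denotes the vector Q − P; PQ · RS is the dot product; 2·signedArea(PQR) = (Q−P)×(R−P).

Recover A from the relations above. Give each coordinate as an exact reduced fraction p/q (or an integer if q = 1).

1. A_x = -12  [BD ∥ AE ∩ DE ∥ BA]
2. A_y = 8  [BD ∥ AE ∩ DE ∥ BA]
   → A = (-12, 8)

A = (-12, 8)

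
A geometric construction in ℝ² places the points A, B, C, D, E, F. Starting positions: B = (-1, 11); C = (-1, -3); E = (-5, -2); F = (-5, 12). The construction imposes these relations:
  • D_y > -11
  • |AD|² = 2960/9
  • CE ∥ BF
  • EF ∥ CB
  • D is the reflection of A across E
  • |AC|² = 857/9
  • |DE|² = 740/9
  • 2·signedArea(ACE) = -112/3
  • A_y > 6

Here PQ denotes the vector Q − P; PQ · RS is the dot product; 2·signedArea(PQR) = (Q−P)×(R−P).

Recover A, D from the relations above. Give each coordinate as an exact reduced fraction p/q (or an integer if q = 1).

A = (-7/3, 20/3)
D = (-23/3, -32/3)

1. A_x = -7/3  [line -1·x + -4·y + 73/3 = 0 ∩ |AC|² = 857/9]
2. A_y = 20/3  [line -1·x + -4·y + 73/3 = 0 ∩ |AC|² = 857/9]
   → A = (-7/3, 20/3)
3. D_x = -23/3  [D is the reflection of A across E]
4. D_y = -32/3  [D is the reflection of A across E]
   → D = (-23/3, -32/3)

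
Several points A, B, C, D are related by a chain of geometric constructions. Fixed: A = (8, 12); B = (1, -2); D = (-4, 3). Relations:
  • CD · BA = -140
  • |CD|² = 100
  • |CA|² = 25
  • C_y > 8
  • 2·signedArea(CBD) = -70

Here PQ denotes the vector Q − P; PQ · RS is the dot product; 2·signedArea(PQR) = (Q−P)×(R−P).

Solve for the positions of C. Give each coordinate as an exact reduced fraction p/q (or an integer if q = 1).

1. C_x = 4  [2·signedArea(CBD) = -70 ∩ CD · BA = -140]
2. C_y = 9  [2·signedArea(CBD) = -70 ∩ CD · BA = -140]
   → C = (4, 9)

C = (4, 9)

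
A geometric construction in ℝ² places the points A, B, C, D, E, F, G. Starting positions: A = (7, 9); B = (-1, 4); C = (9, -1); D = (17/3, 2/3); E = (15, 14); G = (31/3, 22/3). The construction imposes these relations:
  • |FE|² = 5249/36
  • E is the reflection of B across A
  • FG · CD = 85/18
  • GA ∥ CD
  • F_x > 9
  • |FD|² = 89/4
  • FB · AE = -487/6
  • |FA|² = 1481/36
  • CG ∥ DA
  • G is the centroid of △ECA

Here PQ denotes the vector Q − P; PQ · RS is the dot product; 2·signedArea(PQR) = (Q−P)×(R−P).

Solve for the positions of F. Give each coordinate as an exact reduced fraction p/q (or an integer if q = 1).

F = (29/3, 19/6)

1. F_x = 29/3  [FG · CD = 85/18 ∩ FB · AE = -487/6]
2. F_y = 19/6  [FG · CD = 85/18 ∩ FB · AE = -487/6]
   → F = (29/3, 19/6)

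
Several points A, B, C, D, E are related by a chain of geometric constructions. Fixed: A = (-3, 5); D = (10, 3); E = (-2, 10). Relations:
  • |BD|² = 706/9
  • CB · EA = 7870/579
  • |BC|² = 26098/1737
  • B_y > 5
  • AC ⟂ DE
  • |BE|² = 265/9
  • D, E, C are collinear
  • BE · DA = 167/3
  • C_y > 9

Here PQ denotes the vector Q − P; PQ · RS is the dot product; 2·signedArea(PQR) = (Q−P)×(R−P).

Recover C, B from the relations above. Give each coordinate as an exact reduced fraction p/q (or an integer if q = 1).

B = (5/3, 6)
C = (-110/193, 1769/193)

1. C_x = -110/193  [D, E, C are collinear ∩ AC ⟂ DE]
2. C_y = 1769/193  [D, E, C are collinear ∩ AC ⟂ DE]
   → C = (-110/193, 1769/193)
3. B_x = 5/3  [BE · DA = 167/3 ∩ CB · EA = 7870/579]
4. B_y = 6  [BE · DA = 167/3 ∩ CB · EA = 7870/579]
   → B = (5/3, 6)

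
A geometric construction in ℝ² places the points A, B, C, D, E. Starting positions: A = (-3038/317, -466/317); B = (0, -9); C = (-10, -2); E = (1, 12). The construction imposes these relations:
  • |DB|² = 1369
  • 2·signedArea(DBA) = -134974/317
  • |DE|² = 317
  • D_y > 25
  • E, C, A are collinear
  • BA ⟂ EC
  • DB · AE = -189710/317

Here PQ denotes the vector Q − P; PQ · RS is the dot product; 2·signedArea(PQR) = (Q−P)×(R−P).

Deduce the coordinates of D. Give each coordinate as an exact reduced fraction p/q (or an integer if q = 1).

D = (12, 26)

1. D_x = 12  [line -2387/317·x + -3038/317·y + 107632/317 = 0 ∩ |DB|² = 1369]
2. D_y = 26  [line -2387/317·x + -3038/317·y + 107632/317 = 0 ∩ |DB|² = 1369]
   → D = (12, 26)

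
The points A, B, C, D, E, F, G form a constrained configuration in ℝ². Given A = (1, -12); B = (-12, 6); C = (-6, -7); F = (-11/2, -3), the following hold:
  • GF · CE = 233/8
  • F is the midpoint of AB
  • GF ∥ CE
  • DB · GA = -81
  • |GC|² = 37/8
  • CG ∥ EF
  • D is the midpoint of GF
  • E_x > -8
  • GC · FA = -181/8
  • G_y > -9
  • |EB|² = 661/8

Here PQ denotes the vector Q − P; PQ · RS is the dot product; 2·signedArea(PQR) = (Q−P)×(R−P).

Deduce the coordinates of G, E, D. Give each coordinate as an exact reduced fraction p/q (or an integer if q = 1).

D = (-39/8, -45/8)
E = (-29/4, -7/4)
G = (-17/4, -33/4)

1. G_x = -17/4  [line -13/2·x + 9·y + 373/8 = 0 ∩ |GC|² = 37/8]
2. G_y = -33/4  [line -13/2·x + 9·y + 373/8 = 0 ∩ |GC|² = 37/8]
   → G = (-17/4, -33/4)
3. E_x = -29/4  [CG ∥ EF ∩ GF ∥ CE]
4. E_y = -7/4  [CG ∥ EF ∩ GF ∥ CE]
   → E = (-29/4, -7/4)
5. D_x = -39/8  [D is the midpoint of GF]
6. D_y = -45/8  [D is the midpoint of GF]
   → D = (-39/8, -45/8)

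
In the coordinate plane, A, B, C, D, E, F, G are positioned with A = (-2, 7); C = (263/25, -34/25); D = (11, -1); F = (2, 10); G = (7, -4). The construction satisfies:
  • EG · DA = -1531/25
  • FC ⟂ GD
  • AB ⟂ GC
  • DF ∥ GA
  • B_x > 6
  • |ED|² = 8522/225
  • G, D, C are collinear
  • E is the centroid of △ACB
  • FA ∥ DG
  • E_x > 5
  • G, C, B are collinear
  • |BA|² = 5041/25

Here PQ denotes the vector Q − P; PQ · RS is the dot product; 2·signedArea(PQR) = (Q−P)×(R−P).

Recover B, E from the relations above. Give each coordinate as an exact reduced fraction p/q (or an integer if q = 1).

1. B_x = 163/25  [G, C, B are collinear ∩ AB ⟂ GC]
2. B_y = -109/25  [G, C, B are collinear ∩ AB ⟂ GC]
   → B = (163/25, -109/25)
3. E_x = 376/75  [E is the centroid of △ACB]
4. E_y = 32/75  [E is the centroid of △ACB]
   → E = (376/75, 32/75)

B = (163/25, -109/25)
E = (376/75, 32/75)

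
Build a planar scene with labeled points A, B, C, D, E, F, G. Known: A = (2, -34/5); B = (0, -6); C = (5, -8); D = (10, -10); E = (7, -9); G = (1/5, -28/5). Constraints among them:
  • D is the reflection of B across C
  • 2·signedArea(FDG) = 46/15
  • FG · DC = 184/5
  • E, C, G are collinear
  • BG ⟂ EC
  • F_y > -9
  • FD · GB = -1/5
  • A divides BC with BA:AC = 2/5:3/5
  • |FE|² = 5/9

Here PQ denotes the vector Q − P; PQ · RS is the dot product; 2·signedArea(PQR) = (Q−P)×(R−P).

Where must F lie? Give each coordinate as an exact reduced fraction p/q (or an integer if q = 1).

1. F_x = 19/3  [FG · DC = 184/5 ∩ 2·signedArea(FDG) = 46/15]
2. F_y = -26/3  [FG · DC = 184/5 ∩ 2·signedArea(FDG) = 46/15]
   → F = (19/3, -26/3)

F = (19/3, -26/3)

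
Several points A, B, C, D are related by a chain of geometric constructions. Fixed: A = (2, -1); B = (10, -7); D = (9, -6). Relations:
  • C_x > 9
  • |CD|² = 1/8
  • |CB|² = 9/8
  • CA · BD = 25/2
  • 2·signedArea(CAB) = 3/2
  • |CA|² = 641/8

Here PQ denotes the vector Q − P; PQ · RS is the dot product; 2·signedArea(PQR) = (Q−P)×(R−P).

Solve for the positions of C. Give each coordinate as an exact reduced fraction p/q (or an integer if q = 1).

1. C_x = 37/4  [2·signedArea(CAB) = 3/2 ∩ CA · BD = 25/2]
2. C_y = -25/4  [2·signedArea(CAB) = 3/2 ∩ CA · BD = 25/2]
   → C = (37/4, -25/4)

C = (37/4, -25/4)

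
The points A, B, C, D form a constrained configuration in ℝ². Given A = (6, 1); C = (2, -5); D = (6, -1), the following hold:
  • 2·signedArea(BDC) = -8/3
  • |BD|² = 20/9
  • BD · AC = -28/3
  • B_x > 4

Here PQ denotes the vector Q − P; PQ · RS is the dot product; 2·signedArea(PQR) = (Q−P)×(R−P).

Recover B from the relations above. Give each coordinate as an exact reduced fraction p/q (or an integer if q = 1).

1. B_x = 14/3  [2·signedArea(BDC) = -8/3 ∩ BD · AC = -28/3]
2. B_y = -5/3  [2·signedArea(BDC) = -8/3 ∩ BD · AC = -28/3]
   → B = (14/3, -5/3)

B = (14/3, -5/3)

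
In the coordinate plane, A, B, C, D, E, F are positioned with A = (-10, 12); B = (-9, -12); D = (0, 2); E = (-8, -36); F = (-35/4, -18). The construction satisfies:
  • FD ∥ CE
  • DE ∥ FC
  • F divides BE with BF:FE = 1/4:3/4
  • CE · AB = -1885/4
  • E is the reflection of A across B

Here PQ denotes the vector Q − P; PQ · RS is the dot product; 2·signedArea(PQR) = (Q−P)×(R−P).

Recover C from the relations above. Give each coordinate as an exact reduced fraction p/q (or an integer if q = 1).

1. C_x = -67/4  [FD ∥ CE ∩ DE ∥ FC]
2. C_y = -56  [FD ∥ CE ∩ DE ∥ FC]
   → C = (-67/4, -56)

C = (-67/4, -56)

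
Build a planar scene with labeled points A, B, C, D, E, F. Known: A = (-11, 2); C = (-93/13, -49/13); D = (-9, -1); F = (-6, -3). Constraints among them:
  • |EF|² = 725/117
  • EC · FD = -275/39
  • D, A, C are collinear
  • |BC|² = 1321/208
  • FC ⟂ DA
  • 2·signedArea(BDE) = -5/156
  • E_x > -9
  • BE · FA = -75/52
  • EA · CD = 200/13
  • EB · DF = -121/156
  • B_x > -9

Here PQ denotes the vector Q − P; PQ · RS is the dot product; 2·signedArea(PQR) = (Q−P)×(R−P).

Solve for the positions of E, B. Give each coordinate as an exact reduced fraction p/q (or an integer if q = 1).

B = (-33/4, -3/2)
E = (-314/39, -62/39)

1. E_x = -314/39  [EC · FD = -275/39 ∩ EA · CD = 200/13]
2. E_y = -62/39  [EC · FD = -275/39 ∩ EA · CD = 200/13]
   → E = (-314/39, -62/39)
3. B_x = -33/4  [BE · FA = -75/52 ∩ 2·signedArea(BDE) = -5/156]
4. B_y = -3/2  [BE · FA = -75/52 ∩ 2·signedArea(BDE) = -5/156]
   → B = (-33/4, -3/2)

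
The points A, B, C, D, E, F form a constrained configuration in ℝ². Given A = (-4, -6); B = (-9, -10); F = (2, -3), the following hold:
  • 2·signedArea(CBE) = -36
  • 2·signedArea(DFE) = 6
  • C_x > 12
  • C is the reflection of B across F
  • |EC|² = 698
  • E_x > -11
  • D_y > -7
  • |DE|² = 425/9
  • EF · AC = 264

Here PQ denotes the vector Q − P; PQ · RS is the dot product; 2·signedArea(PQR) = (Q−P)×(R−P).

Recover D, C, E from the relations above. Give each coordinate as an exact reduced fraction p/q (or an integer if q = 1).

C = (13, 4)
D = (-11/3, -19/3)
E = (-10, -9)

1. C_x = 13  [C is the reflection of B across F]
2. C_y = 4  [C is the reflection of B across F]
   → C = (13, 4)
3. E_x = -10  [EF · AC = 264 ∩ 2·signedArea(CBE) = -36]
4. E_y = -9  [EF · AC = 264 ∩ 2·signedArea(CBE) = -36]
   → E = (-10, -9)
5. D_x = -11/3  [line 6·x + -12·y + -54 = 0 ∩ |DE|² = 425/9]
6. D_y = -19/3  [line 6·x + -12·y + -54 = 0 ∩ |DE|² = 425/9]
   → D = (-11/3, -19/3)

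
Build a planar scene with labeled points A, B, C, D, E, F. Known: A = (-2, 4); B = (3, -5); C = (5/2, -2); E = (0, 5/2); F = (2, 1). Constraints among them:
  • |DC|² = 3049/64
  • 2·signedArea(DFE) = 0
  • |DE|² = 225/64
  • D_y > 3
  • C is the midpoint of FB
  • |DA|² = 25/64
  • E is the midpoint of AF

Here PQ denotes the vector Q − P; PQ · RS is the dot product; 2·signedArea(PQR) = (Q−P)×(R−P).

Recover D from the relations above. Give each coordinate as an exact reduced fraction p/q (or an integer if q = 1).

1. D_x = -3/2  [line -3/2·x + -2·y + 5 = 0 ∩ |DE|² = 225/64]
2. D_y = 29/8  [line -3/2·x + -2·y + 5 = 0 ∩ |DE|² = 225/64]
   → D = (-3/2, 29/8)

D = (-3/2, 29/8)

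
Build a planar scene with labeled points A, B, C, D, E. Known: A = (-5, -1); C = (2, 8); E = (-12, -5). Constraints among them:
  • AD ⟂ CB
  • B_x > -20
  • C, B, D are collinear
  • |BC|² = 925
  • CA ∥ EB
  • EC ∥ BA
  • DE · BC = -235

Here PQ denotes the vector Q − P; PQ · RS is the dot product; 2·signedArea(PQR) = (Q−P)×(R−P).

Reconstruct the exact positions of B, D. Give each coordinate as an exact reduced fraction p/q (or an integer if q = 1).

B = (-19, -14)
D = (-1079/185, -38/185)

1. B_x = -19  [EC ∥ BA ∩ CA ∥ EB]
2. B_y = -14  [EC ∥ BA ∩ CA ∥ EB]
   → B = (-19, -14)
3. D_x = -1079/185  [C, B, D are collinear ∩ AD ⟂ CB]
4. D_y = -38/185  [C, B, D are collinear ∩ AD ⟂ CB]
   → D = (-1079/185, -38/185)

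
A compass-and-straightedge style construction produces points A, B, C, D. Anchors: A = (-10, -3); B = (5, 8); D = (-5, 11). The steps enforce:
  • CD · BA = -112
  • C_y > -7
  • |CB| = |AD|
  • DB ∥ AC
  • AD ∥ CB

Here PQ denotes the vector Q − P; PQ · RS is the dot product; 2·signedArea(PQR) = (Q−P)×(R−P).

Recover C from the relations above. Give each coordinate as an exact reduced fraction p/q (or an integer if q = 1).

1. C_x = 0  [AD ∥ CB ∩ DB ∥ AC]
2. C_y = -6  [AD ∥ CB ∩ DB ∥ AC]
   → C = (0, -6)

C = (0, -6)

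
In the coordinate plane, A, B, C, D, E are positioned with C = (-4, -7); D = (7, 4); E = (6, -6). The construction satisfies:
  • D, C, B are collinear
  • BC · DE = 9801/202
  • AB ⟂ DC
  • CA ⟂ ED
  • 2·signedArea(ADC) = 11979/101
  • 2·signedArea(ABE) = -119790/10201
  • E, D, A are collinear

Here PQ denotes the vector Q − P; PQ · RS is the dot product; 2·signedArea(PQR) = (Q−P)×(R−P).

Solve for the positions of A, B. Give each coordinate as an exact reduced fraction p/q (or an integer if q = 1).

1. A_x = 586/101  [E, D, A are collinear ∩ CA ⟂ ED]
2. A_y = -806/101  [E, D, A are collinear ∩ CA ⟂ ED]
   → A = (586/101, -806/101)
3. B_x = 83/202  [D, C, B are collinear ∩ AB ⟂ DC]
4. B_y = -523/202  [D, C, B are collinear ∩ AB ⟂ DC]
   → B = (83/202, -523/202)

A = (586/101, -806/101)
B = (83/202, -523/202)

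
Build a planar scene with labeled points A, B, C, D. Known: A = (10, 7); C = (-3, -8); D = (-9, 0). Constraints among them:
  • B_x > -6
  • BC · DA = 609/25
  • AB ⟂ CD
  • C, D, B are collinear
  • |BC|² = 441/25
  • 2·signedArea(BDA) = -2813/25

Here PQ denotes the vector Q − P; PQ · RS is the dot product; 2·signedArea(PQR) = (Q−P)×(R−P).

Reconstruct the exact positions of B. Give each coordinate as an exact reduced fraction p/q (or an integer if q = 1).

B = (-138/25, -116/25)

1. B_x = -138/25  [C, D, B are collinear ∩ AB ⟂ CD]
2. B_y = -116/25  [C, D, B are collinear ∩ AB ⟂ CD]
   → B = (-138/25, -116/25)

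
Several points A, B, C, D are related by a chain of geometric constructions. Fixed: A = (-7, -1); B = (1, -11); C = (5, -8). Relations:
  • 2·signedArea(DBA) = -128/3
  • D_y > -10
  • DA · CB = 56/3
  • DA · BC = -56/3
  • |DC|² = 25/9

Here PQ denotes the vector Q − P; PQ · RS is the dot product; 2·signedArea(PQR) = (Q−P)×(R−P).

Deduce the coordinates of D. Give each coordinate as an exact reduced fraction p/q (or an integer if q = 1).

D = (11/3, -9)

1. D_x = 11/3  [DA · BC = -56/3 ∩ 2·signedArea(DBA) = -128/3]
2. D_y = -9  [DA · BC = -56/3 ∩ 2·signedArea(DBA) = -128/3]
   → D = (11/3, -9)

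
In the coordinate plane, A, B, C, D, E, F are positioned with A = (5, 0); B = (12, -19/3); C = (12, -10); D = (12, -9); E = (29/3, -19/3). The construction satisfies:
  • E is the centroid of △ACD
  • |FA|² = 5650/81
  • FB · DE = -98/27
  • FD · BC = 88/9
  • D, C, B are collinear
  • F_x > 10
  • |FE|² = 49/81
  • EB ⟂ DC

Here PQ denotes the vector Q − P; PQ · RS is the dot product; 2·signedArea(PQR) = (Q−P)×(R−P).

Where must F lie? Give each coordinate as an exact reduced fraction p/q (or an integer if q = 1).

1. F_x = 94/9  [FD · BC = 88/9 ∩ FB · DE = -98/27]
2. F_y = -19/3  [FD · BC = 88/9 ∩ FB · DE = -98/27]
   → F = (94/9, -19/3)

F = (94/9, -19/3)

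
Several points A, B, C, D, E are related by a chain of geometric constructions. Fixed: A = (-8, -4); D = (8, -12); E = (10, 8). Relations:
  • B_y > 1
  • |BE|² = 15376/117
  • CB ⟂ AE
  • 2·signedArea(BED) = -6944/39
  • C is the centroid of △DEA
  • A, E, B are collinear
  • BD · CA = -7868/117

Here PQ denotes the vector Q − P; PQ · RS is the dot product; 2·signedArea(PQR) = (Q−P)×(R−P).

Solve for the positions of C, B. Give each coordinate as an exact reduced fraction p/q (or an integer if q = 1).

B = (6/13, 64/39)
C = (10/3, -8/3)

1. C_x = 10/3  [C is the centroid of △DEA]
2. C_y = -8/3  [C is the centroid of △DEA]
   → C = (10/3, -8/3)
3. B_x = 6/13  [A, E, B are collinear ∩ CB ⟂ AE]
4. B_y = 64/39  [A, E, B are collinear ∩ CB ⟂ AE]
   → B = (6/13, 64/39)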